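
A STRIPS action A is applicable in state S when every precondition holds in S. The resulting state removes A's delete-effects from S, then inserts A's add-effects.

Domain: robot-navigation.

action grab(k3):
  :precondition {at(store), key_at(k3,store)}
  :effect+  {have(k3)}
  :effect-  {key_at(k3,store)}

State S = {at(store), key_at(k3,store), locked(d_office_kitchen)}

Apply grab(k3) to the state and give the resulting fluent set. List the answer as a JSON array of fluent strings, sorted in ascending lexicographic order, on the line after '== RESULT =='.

Progress:
  pre ⊆ S: {at(store), key_at(k3,store)} ⊆ S  — applicable
  S \ del = {at(store), locked(d_office_kitchen)}
  ∪ add   = {at(store), have(k3), locked(d_office_kitchen)}

== RESULT ==
["at(store)", "have(k3)", "locked(d_office_kitchen)"]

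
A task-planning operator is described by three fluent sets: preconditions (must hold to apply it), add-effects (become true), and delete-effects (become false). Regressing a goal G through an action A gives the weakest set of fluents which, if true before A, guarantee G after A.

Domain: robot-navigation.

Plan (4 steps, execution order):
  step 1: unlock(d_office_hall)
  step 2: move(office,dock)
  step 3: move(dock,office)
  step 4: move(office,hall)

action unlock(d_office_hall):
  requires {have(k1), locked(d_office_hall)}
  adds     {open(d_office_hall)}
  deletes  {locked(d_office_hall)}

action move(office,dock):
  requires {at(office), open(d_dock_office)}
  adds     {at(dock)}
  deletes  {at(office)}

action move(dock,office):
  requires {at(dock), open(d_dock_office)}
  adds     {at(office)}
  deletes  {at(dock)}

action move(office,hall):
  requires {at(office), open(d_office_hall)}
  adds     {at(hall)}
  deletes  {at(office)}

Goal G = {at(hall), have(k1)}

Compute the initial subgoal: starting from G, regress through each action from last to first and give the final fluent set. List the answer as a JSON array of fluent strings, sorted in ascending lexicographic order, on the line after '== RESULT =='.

Regress step by step:
  through step 4 (move(office,hall)): drop {at(hall)}, keep {have(k1)}, require {at(office), open(d_office_hall)}
    → {at(office), have(k1), open(d_office_hall)}
  through step 3 (move(dock,office)): drop {at(office)}, keep {have(k1), open(d_office_hall)}, require {at(dock), open(d_dock_office)}
    → {at(dock), have(k1), open(d_dock_office), open(d_office_hall)}
  through step 2 (move(office,dock)): drop {at(dock)}, keep {have(k1), open(d_dock_office), open(d_office_hall)}, require {at(office), open(d_dock_office)}
    → {at(office), have(k1), open(d_dock_office), open(d_office_hall)}
  through step 1 (unlock(d_office_hall)): drop {open(d_office_hall)}, keep {at(office), have(k1), open(d_dock_office)}, require {have(k1), locked(d_office_hall)}
    → {at(office), have(k1), locked(d_office_hall), open(d_dock_office)}

== RESULT ==
["at(office)", "have(k1)", "locked(d_office_hall)", "open(d_dock_office)"]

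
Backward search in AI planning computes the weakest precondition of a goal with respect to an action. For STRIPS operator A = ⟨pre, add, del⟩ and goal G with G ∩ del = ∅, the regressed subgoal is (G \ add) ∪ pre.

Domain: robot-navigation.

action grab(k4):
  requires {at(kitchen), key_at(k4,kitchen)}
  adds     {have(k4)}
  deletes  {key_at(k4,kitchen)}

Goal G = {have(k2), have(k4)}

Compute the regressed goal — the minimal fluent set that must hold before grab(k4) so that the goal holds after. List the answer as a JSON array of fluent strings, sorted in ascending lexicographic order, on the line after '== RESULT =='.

Regress:
  G ∩ del = {}  (empty — regression defined)
  G \ add = {have(k2), have(k4)} \ {have(k4)} = {have(k2)}
  ∪ pre   = {have(k2)} ∪ {at(kitchen), key_at(k4,kitchen)}
          = {at(kitchen), have(k2), key_at(k4,kitchen)}

== RESULT ==
["at(kitchen)", "have(k2)", "key_at(k4,kitchen)"]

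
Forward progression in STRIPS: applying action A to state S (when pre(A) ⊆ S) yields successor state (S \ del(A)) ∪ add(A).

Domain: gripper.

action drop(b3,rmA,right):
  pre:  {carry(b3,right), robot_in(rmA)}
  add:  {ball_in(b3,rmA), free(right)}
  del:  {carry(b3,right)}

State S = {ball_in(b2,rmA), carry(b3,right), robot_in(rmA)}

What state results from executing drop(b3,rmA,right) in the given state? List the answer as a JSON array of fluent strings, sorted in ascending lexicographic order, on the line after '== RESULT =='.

Progress:
  pre ⊆ S: {carry(b3,right), robot_in(rmA)} ⊆ S  — applicable
  S \ del = {ball_in(b2,rmA), robot_in(rmA)}
  ∪ add   = {ball_in(b2,rmA), ball_in(b3,rmA), free(right), robot_in(rmA)}

== RESULT ==
["ball_in(b2,rmA)", "ball_in(b3,rmA)", "free(right)", "robot_in(rmA)"]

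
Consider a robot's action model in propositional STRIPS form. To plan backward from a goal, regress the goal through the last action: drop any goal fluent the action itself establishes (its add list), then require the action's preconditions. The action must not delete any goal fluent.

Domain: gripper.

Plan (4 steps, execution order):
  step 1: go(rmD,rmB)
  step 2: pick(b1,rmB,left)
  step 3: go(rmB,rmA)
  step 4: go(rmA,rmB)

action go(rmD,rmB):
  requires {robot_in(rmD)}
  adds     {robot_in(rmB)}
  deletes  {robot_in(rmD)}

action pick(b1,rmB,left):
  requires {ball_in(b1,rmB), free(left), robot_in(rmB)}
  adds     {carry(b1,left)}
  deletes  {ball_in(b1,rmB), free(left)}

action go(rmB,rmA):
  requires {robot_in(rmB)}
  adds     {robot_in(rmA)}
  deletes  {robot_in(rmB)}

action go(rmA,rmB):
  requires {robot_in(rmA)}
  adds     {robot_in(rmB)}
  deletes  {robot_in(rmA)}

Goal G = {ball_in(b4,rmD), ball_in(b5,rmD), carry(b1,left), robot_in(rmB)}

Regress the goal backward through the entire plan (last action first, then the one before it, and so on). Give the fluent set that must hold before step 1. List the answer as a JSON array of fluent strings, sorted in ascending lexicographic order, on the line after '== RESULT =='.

Regress step by step:
  through step 4 (go(rmA,rmB)): drop {robot_in(rmB)}, keep {ball_in(b4,rmD), ball_in(b5,rmD), carry(b1,left)}, require {robot_in(rmA)}
    → {ball_in(b4,rmD), ball_in(b5,rmD), carry(b1,left), robot_in(rmA)}
  through step 3 (go(rmB,rmA)): drop {robot_in(rmA)}, keep {ball_in(b4,rmD), ball_in(b5,rmD), carry(b1,left)}, require {robot_in(rmB)}
    → {ball_in(b4,rmD), ball_in(b5,rmD), carry(b1,left), robot_in(rmB)}
  through step 2 (pick(b1,rmB,left)): drop {carry(b1,left)}, keep {ball_in(b4,rmD), ball_in(b5,rmD), robot_in(rmB)}, require {ball_in(b1,rmB), free(left), robot_in(rmB)}
    → {ball_in(b1,rmB), ball_in(b4,rmD), ball_in(b5,rmD), free(left), robot_in(rmB)}
  through step 1 (go(rmD,rmB)): drop {robot_in(rmB)}, keep {ball_in(b1,rmB), ball_in(b4,rmD), ball_in(b5,rmD), free(left)}, require {robot_in(rmD)}
    → {ball_in(b1,rmB), ball_in(b4,rmD), ball_in(b5,rmD), free(left), robot_in(rmD)}

== RESULT ==
["ball_in(b1,rmB)", "ball_in(b4,rmD)", "ball_in(b5,rmD)", "free(left)", "robot_in(rmD)"]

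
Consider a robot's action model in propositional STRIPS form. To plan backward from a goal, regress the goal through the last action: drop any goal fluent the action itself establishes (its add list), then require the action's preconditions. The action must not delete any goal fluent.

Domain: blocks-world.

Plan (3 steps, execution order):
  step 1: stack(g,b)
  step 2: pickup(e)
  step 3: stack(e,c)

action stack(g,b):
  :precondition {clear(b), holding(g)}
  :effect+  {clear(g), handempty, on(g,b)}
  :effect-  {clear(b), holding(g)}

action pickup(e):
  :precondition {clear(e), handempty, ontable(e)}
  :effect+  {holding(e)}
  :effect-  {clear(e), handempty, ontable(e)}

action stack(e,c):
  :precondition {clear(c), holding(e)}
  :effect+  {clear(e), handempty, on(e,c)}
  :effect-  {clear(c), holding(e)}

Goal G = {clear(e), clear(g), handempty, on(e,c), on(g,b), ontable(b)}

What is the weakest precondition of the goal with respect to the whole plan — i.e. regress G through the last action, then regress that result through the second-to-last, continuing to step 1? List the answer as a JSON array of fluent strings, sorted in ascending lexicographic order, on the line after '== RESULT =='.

Regress step by step:
  through step 3 (stack(e,c)): drop {clear(e), handempty, on(e,c)}, keep {clear(g), on(g,b), ontable(b)}, require {clear(c), holding(e)}
    → {clear(c), clear(g), holding(e), on(g,b), ontable(b)}
  through step 2 (pickup(e)): drop {holding(e)}, keep {clear(c), clear(g), on(g,b), ontable(b)}, require {clear(e), handempty, ontable(e)}
    → {clear(c), clear(e), clear(g), handempty, on(g,b), ontable(b), ontable(e)}
  through step 1 (stack(g,b)): drop {clear(g), handempty, on(g,b)}, keep {clear(c), clear(e), ontable(b), ontable(e)}, require {clear(b), holding(g)}
    → {clear(b), clear(c), clear(e), holding(g), ontable(b), ontable(e)}

== RESULT ==
["clear(b)", "clear(c)", "clear(e)", "holding(g)", "ontable(b)", "ontable(e)"]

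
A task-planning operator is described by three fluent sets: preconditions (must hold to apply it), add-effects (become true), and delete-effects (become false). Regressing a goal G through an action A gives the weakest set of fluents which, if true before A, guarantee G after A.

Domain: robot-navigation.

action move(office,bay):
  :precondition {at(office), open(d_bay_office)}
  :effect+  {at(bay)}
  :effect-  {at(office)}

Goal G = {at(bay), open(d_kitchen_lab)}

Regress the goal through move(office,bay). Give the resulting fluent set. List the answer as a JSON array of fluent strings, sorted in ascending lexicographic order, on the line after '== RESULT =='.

Regress:
  G ∩ del = {}  (empty — regression defined)
  G \ add = {at(bay), open(d_kitchen_lab)} \ {at(bay)} = {open(d_kitchen_lab)}
  ∪ pre   = {open(d_kitchen_lab)} ∪ {at(office), open(d_bay_office)}
          = {at(office), open(d_bay_office), open(d_kitchen_lab)}

== RESULT ==
["at(office)", "open(d_bay_office)", "open(d_kitchen_lab)"]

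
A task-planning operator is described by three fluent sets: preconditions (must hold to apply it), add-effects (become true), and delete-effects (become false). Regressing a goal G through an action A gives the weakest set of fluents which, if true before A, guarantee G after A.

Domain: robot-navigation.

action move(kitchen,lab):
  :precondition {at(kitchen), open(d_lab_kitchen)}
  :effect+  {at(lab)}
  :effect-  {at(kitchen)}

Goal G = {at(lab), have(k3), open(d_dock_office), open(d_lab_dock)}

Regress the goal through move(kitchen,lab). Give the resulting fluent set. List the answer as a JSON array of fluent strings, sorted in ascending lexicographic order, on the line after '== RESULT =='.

Compute (G \ add) ∪ pre:
  G ∩ del = {}  (empty — regression defined)
  G \ add = {at(lab), have(k3), open(d_dock_office), open(d_lab_dock)} \ {at(lab)} = {have(k3), open(d_dock_office), open(d_lab_dock)}
  ∪ pre   = {have(k3), open(d_dock_office), open(d_lab_dock)} ∪ {at(kitchen), open(d_lab_kitchen)}
          = {at(kitchen), have(k3), open(d_dock_office), open(d_lab_dock), open(d_lab_kitchen)}

== RESULT ==
["at(kitchen)", "have(k3)", "open(d_dock_office)", "open(d_lab_dock)", "open(d_lab_kitchen)"]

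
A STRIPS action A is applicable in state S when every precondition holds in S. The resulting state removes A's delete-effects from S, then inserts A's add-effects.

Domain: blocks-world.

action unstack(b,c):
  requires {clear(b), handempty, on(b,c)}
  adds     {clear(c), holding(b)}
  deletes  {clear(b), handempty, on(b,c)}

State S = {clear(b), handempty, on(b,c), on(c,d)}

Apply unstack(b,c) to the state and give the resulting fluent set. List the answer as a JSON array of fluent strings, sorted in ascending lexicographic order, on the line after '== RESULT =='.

Progress:
  pre ⊆ S: {clear(b), handempty, on(b,c)} ⊆ S  — applicable
  S \ del = {on(c,d)}
  ∪ add   = {clear(c), holding(b), on(c,d)}

== RESULT ==
["clear(c)", "holding(b)", "on(c,d)"]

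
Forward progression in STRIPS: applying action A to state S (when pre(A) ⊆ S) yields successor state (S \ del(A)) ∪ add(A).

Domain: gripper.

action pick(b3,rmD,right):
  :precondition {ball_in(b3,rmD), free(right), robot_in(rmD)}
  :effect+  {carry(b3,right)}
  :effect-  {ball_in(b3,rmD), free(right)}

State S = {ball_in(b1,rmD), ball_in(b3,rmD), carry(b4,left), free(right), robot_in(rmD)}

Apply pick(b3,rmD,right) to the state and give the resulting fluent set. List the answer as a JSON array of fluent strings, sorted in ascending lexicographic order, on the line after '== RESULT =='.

Progress:
  pre ⊆ S: {ball_in(b3,rmD), free(right), robot_in(rmD)} ⊆ S  — applicable
  S \ del = {ball_in(b1,rmD), carry(b4,left), robot_in(rmD)}
  ∪ add   = {ball_in(b1,rmD), carry(b3,right), carry(b4,left), robot_in(rmD)}

== RESULT ==
["ball_in(b1,rmD)", "carry(b3,right)", "carry(b4,left)", "robot_in(rmD)"]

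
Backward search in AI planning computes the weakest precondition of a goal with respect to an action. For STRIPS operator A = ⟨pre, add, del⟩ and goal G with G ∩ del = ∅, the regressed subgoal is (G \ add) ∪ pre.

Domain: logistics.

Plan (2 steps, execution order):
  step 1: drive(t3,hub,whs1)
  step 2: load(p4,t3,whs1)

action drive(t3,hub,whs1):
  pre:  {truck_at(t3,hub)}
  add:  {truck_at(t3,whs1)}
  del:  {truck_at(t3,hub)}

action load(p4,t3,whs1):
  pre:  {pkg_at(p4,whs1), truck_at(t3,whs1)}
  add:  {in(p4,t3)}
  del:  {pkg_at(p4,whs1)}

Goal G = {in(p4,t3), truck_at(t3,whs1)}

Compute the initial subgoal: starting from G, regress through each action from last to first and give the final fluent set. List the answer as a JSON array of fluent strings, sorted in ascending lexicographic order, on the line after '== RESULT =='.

Work backward from the goal:
  through step 2 (load(p4,t3,whs1)): drop {in(p4,t3)}, keep {truck_at(t3,whs1)}, require {pkg_at(p4,whs1), truck_at(t3,whs1)}
    → {pkg_at(p4,whs1), truck_at(t3,whs1)}
  through step 1 (drive(t3,hub,whs1)): drop {truck_at(t3,whs1)}, keep {pkg_at(p4,whs1)}, require {truck_at(t3,hub)}
    → {pkg_at(p4,whs1), truck_at(t3,hub)}

== RESULT ==
["pkg_at(p4,whs1)", "truck_at(t3,hub)"]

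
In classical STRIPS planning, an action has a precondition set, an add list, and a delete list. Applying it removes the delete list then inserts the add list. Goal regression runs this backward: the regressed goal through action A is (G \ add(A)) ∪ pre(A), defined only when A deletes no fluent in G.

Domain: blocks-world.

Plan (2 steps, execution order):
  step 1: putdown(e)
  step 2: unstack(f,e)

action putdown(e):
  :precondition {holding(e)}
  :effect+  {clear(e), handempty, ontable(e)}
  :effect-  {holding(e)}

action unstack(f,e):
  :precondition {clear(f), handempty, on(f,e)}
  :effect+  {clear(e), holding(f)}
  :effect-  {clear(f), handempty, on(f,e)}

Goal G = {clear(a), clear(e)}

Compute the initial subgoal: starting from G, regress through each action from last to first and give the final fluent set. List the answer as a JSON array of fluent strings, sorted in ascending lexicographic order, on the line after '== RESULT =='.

Work backward from the goal:
  through step 2 (unstack(f,e)): drop {clear(e)}, keep {clear(a)}, require {clear(f), handempty, on(f,e)}
    → {clear(a), clear(f), handempty, on(f,e)}
  through step 1 (putdown(e)): drop {handempty}, keep {clear(a), clear(f), on(f,e)}, require {holding(e)}
    → {clear(a), clear(f), holding(e), on(f,e)}

== RESULT ==
["clear(a)", "clear(f)", "holding(e)", "on(f,e)"]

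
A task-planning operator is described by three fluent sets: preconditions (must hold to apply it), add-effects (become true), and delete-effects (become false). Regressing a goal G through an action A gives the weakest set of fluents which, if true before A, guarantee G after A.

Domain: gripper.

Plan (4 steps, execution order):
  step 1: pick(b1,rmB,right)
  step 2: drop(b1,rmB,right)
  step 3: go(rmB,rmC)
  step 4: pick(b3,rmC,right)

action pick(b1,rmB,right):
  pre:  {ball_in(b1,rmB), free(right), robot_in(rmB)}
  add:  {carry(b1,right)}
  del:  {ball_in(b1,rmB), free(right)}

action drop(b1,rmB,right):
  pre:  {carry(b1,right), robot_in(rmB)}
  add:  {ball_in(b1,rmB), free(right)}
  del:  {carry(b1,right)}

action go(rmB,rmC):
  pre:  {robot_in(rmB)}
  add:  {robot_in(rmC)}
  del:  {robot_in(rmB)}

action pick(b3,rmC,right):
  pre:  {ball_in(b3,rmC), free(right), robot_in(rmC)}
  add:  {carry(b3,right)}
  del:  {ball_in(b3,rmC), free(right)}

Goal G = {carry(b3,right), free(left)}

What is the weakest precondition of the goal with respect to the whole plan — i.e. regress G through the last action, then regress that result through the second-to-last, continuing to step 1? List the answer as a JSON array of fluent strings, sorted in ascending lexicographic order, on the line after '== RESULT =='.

Regress step by step:
  through step 4 (pick(b3,rmC,right)): drop {carry(b3,right)}, keep {free(left)}, require {ball_in(b3,rmC), free(right), robot_in(rmC)}
    → {ball_in(b3,rmC), free(left), free(right), robot_in(rmC)}
  through step 3 (go(rmB,rmC)): drop {robot_in(rmC)}, keep {ball_in(b3,rmC), free(left), free(right)}, require {robot_in(rmB)}
    → {ball_in(b3,rmC), free(left), free(right), robot_in(rmB)}
  through step 2 (drop(b1,rmB,right)): drop {free(right)}, keep {ball_in(b3,rmC), free(left), robot_in(rmB)}, require {carry(b1,right), robot_in(rmB)}
    → {ball_in(b3,rmC), carry(b1,right), free(left), robot_in(rmB)}
  through step 1 (pick(b1,rmB,right)): drop {carry(b1,right)}, keep {ball_in(b3,rmC), free(left), robot_in(rmB)}, require {ball_in(b1,rmB), free(right), robot_in(rmB)}
    → {ball_in(b1,rmB), ball_in(b3,rmC), free(left), free(right), robot_in(rmB)}

== RESULT ==
["ball_in(b1,rmB)", "ball_in(b3,rmC)", "free(left)", "free(right)", "robot_in(rmB)"]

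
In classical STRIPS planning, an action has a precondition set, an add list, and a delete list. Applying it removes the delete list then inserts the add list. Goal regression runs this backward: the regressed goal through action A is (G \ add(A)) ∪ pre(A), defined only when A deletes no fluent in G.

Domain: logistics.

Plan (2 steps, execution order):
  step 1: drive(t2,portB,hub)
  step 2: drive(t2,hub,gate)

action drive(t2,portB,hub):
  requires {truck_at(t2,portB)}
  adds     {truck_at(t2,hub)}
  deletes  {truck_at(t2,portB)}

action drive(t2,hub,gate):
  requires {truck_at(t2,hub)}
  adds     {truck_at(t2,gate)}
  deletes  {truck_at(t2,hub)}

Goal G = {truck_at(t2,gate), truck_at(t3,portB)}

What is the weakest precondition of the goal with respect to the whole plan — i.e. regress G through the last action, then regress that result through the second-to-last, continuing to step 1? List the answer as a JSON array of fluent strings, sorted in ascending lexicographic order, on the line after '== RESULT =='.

Regress step by step:
  through step 2 (drive(t2,hub,gate)): drop {truck_at(t2,gate)}, keep {truck_at(t3,portB)}, require {truck_at(t2,hub)}
    → {truck_at(t2,hub), truck_at(t3,portB)}
  through step 1 (drive(t2,portB,hub)): drop {truck_at(t2,hub)}, keep {truck_at(t3,portB)}, require {truck_at(t2,portB)}
    → {truck_at(t2,portB), truck_at(t3,portB)}

== RESULT ==
["truck_at(t2,portB)", "truck_at(t3,portB)"]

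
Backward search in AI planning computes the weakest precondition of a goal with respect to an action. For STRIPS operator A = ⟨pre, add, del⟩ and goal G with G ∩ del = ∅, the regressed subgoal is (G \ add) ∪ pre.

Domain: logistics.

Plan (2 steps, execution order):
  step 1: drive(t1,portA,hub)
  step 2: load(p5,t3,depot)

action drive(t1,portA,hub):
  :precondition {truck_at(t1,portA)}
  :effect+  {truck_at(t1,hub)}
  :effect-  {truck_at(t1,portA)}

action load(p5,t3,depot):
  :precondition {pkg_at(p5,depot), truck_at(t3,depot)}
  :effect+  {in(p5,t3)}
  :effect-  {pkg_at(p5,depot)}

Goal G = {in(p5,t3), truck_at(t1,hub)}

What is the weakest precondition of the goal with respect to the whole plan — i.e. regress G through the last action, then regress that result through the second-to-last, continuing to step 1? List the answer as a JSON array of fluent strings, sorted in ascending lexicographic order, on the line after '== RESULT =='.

Work backward from the goal:
  through step 2 (load(p5,t3,depot)): drop {in(p5,t3)}, keep {truck_at(t1,hub)}, require {pkg_at(p5,depot), truck_at(t3,depot)}
    → {pkg_at(p5,depot), truck_at(t1,hub), truck_at(t3,depot)}
  through step 1 (drive(t1,portA,hub)): drop {truck_at(t1,hub)}, keep {pkg_at(p5,depot), truck_at(t3,depot)}, require {truck_at(t1,portA)}
    → {pkg_at(p5,depot), truck_at(t1,portA), truck_at(t3,depot)}

== RESULT ==
["pkg_at(p5,depot)", "truck_at(t1,portA)", "truck_at(t3,depot)"]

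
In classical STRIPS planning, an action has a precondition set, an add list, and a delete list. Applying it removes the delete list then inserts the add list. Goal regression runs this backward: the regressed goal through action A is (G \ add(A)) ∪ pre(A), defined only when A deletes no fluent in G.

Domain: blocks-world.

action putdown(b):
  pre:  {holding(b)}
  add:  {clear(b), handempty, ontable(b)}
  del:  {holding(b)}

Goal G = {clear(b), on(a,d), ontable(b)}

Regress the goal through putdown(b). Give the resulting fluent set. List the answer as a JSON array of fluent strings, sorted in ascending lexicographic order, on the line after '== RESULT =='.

Regress:
  G ∩ del = {}  (empty — regression defined)
  G \ add = {clear(b), on(a,d), ontable(b)} \ {clear(b), handempty, ontable(b)} = {on(a,d)}
  ∪ pre   = {on(a,d)} ∪ {holding(b)}
          = {holding(b), on(a,d)}

== RESULT ==
["holding(b)", "on(a,d)"]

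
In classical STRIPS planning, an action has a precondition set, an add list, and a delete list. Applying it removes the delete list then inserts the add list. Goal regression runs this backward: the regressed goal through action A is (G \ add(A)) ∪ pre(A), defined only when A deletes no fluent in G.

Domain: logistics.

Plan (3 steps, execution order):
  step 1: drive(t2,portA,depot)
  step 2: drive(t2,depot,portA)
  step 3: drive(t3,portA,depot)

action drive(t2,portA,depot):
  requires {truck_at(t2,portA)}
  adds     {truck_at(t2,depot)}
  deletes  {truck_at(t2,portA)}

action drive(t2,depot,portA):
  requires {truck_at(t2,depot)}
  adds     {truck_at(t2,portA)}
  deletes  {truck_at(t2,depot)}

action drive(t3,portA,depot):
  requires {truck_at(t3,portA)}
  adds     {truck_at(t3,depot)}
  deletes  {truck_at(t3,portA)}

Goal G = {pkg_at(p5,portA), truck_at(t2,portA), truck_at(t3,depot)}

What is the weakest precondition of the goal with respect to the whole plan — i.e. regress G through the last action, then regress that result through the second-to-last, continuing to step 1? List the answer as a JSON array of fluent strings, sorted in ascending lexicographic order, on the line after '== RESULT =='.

Regress step by step:
  through step 3 (drive(t3,portA,depot)): drop {truck_at(t3,depot)}, keep {pkg_at(p5,portA), truck_at(t2,portA)}, require {truck_at(t3,portA)}
    → {pkg_at(p5,portA), truck_at(t2,portA), truck_at(t3,portA)}
  through step 2 (drive(t2,depot,portA)): drop {truck_at(t2,portA)}, keep {pkg_at(p5,portA), truck_at(t3,portA)}, require {truck_at(t2,depot)}
    → {pkg_at(p5,portA), truck_at(t2,depot), truck_at(t3,portA)}
  through step 1 (drive(t2,portA,depot)): drop {truck_at(t2,depot)}, keep {pkg_at(p5,portA), truck_at(t3,portA)}, require {truck_at(t2,portA)}
    → {pkg_at(p5,portA), truck_at(t2,portA), truck_at(t3,portA)}

== RESULT ==
["pkg_at(p5,portA)", "truck_at(t2,portA)", "truck_at(t3,portA)"]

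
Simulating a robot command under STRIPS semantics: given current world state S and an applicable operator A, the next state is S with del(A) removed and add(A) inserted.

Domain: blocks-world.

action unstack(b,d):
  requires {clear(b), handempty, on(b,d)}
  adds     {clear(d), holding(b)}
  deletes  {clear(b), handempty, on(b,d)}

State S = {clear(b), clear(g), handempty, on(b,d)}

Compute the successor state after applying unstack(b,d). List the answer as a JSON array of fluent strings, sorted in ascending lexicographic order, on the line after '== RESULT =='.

Compute (S \ del) ∪ add:
  pre ⊆ S: {clear(b), handempty, on(b,d)} ⊆ S  — applicable
  S \ del = {clear(g)}
  ∪ add   = {clear(d), clear(g), holding(b)}

== RESULT ==
["clear(d)", "clear(g)", "holding(b)"]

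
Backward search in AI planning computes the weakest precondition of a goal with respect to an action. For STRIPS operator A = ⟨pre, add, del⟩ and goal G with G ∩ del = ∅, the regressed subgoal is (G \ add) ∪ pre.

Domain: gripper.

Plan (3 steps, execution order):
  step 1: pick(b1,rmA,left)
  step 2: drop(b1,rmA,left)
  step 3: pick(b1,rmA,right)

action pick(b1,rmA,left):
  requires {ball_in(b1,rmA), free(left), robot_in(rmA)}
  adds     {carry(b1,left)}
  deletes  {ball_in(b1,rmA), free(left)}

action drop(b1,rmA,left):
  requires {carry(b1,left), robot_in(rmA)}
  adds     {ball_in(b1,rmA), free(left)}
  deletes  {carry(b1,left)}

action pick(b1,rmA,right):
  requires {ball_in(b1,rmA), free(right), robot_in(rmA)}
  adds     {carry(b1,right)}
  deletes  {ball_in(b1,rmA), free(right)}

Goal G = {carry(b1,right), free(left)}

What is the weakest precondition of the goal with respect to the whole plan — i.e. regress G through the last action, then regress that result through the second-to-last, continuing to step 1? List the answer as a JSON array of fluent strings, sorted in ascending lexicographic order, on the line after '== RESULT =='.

Work backward from the goal:
  through step 3 (pick(b1,rmA,right)): drop {carry(b1,right)}, keep {free(left)}, require {ball_in(b1,rmA), free(right), robot_in(rmA)}
    → {ball_in(b1,rmA), free(left), free(right), robot_in(rmA)}
  through step 2 (drop(b1,rmA,left)): drop {ball_in(b1,rmA), free(left)}, keep {free(right), robot_in(rmA)}, require {carry(b1,left), robot_in(rmA)}
    → {carry(b1,left), free(right), robot_in(rmA)}
  through step 1 (pick(b1,rmA,left)): drop {carry(b1,left)}, keep {free(right), robot_in(rmA)}, require {ball_in(b1,rmA), free(left), robot_in(rmA)}
    → {ball_in(b1,rmA), free(left), free(right), robot_in(rmA)}

== RESULT ==
["ball_in(b1,rmA)", "free(left)", "free(right)", "robot_in(rmA)"]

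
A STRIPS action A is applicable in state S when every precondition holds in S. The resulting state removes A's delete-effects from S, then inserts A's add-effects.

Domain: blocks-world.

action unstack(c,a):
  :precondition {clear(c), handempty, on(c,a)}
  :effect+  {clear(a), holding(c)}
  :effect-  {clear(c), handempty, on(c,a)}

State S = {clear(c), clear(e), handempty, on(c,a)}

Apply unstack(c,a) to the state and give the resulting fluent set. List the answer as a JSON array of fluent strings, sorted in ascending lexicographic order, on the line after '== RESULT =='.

Progress:
  pre ⊆ S: {clear(c), handempty, on(c,a)} ⊆ S  — applicable
  S \ del = {clear(e)}
  ∪ add   = {clear(a), clear(e), holding(c)}

== RESULT ==
["clear(a)", "clear(e)", "holding(c)"]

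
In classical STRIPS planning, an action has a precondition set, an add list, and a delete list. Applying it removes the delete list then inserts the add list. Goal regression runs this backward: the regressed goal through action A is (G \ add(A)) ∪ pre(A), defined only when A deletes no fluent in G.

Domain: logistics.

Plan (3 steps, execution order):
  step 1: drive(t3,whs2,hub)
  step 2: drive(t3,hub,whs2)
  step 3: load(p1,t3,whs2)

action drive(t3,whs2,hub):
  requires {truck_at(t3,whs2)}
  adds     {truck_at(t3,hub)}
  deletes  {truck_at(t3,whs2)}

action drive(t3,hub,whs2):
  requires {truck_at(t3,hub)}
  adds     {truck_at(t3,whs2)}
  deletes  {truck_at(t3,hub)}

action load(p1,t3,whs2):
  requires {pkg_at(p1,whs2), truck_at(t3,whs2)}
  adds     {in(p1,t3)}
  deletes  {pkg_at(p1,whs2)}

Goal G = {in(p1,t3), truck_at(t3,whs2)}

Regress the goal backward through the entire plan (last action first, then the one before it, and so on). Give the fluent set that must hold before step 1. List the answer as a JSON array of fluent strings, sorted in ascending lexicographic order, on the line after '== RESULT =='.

Work backward from the goal:
  through step 3 (load(p1,t3,whs2)): drop {in(p1,t3)}, keep {truck_at(t3,whs2)}, require {pkg_at(p1,whs2), truck_at(t3,whs2)}
    → {pkg_at(p1,whs2), truck_at(t3,whs2)}
  through step 2 (drive(t3,hub,whs2)): drop {truck_at(t3,whs2)}, keep {pkg_at(p1,whs2)}, require {truck_at(t3,hub)}
    → {pkg_at(p1,whs2), truck_at(t3,hub)}
  through step 1 (drive(t3,whs2,hub)): drop {truck_at(t3,hub)}, keep {pkg_at(p1,whs2)}, require {truck_at(t3,whs2)}
    → {pkg_at(p1,whs2), truck_at(t3,whs2)}

== RESULT ==
["pkg_at(p1,whs2)", "truck_at(t3,whs2)"]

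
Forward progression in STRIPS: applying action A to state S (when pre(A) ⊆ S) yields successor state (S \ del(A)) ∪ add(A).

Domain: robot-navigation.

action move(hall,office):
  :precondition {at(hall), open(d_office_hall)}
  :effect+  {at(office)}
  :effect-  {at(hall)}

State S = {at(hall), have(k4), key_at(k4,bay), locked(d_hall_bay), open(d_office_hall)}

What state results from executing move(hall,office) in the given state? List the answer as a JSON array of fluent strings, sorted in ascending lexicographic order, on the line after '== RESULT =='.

Progress:
  pre ⊆ S: {at(hall), open(d_office_hall)} ⊆ S  — applicable
  S \ del = {have(k4), key_at(k4,bay), locked(d_hall_bay), open(d_office_hall)}
  ∪ add   = {at(office), have(k4), key_at(k4,bay), locked(d_hall_bay), open(d_office_hall)}

== RESULT ==
["at(office)", "have(k4)", "key_at(k4,bay)", "locked(d_hall_bay)", "open(d_office_hall)"]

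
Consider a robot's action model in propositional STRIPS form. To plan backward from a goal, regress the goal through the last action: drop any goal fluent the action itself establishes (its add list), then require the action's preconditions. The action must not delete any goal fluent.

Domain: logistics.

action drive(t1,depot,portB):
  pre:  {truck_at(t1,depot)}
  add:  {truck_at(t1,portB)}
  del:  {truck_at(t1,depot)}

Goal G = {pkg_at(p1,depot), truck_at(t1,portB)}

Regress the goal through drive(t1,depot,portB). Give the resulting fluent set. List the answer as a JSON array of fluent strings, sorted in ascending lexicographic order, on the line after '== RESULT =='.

Compute (G \ add) ∪ pre:
  G ∩ del = {}  (empty — regression defined)
  G \ add = {pkg_at(p1,depot), truck_at(t1,portB)} \ {truck_at(t1,portB)} = {pkg_at(p1,depot)}
  ∪ pre   = {pkg_at(p1,depot)} ∪ {truck_at(t1,depot)}
          = {pkg_at(p1,depot), truck_at(t1,depot)}

== RESULT ==
["pkg_at(p1,depot)", "truck_at(t1,depot)"]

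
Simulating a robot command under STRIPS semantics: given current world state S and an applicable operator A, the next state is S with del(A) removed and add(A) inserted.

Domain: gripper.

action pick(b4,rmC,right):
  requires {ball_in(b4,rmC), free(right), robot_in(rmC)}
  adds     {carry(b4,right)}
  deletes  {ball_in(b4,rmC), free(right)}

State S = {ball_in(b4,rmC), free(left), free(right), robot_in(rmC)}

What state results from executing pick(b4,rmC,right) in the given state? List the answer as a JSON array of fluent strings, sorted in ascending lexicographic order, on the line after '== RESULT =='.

Compute (S \ del) ∪ add:
  pre ⊆ S: {ball_in(b4,rmC), free(right), robot_in(rmC)} ⊆ S  — applicable
  S \ del = {free(left), robot_in(rmC)}
  ∪ add   = {carry(b4,right), free(left), robot_in(rmC)}

== RESULT ==
["carry(b4,right)", "free(left)", "robot_in(rmC)"]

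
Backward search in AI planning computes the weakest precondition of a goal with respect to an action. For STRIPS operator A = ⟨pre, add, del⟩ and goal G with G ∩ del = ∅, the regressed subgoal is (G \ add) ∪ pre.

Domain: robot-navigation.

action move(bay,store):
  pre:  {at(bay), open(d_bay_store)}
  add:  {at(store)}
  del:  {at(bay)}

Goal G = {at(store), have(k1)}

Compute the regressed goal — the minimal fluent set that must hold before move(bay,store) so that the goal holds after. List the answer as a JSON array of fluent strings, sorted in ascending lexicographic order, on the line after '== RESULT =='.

Regress:
  G ∩ del = {}  (empty — regression defined)
  G \ add = {at(store), have(k1)} \ {at(store)} = {have(k1)}
  ∪ pre   = {have(k1)} ∪ {at(bay), open(d_bay_store)}
          = {at(bay), have(k1), open(d_bay_store)}

== RESULT ==
["at(bay)", "have(k1)", "open(d_bay_store)"]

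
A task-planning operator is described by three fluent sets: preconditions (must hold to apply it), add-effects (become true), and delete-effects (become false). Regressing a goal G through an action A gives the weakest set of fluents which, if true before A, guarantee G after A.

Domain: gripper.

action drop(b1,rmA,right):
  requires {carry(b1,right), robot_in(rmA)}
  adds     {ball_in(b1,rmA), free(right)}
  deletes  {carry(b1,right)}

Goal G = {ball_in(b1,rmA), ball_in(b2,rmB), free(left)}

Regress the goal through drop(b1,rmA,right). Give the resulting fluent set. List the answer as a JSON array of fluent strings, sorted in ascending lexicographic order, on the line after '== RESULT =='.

Regress:
  G ∩ del = {}  (empty — regression defined)
  G \ add = {ball_in(b1,rmA), ball_in(b2,rmB), free(left)} \ {ball_in(b1,rmA), free(right)} = {ball_in(b2,rmB), free(left)}
  ∪ pre   = {ball_in(b2,rmB), free(left)} ∪ {carry(b1,right), robot_in(rmA)}
          = {ball_in(b2,rmB), carry(b1,right), free(left), robot_in(rmA)}

== RESULT ==
["ball_in(b2,rmB)", "carry(b1,right)", "free(left)", "robot_in(rmA)"]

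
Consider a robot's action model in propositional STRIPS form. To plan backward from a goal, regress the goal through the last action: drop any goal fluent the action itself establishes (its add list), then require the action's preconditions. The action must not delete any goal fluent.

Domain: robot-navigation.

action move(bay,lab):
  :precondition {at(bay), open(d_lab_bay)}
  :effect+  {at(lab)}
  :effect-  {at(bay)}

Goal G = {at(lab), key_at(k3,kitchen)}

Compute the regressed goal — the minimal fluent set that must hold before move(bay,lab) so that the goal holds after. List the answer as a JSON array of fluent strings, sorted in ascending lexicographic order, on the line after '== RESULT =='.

Regress:
  G ∩ del = {}  (empty — regression defined)
  G \ add = {at(lab), key_at(k3,kitchen)} \ {at(lab)} = {key_at(k3,kitchen)}
  ∪ pre   = {key_at(k3,kitchen)} ∪ {at(bay), open(d_lab_bay)}
          = {at(bay), key_at(k3,kitchen), open(d_lab_bay)}

== RESULT ==
["at(bay)", "key_at(k3,kitchen)", "open(d_lab_bay)"]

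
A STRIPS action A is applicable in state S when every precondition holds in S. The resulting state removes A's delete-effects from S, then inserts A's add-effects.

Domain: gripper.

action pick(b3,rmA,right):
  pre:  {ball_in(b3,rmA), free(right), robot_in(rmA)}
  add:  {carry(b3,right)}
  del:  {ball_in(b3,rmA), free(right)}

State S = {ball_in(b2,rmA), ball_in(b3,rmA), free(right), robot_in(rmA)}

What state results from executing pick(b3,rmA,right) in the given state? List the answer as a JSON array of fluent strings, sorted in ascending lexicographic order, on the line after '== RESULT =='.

Progress:
  pre ⊆ S: {ball_in(b3,rmA), free(right), robot_in(rmA)} ⊆ S  — applicable
  S \ del = {ball_in(b2,rmA), robot_in(rmA)}
  ∪ add   = {ball_in(b2,rmA), carry(b3,right), robot_in(rmA)}

== RESULT ==
["ball_in(b2,rmA)", "carry(b3,right)", "robot_in(rmA)"]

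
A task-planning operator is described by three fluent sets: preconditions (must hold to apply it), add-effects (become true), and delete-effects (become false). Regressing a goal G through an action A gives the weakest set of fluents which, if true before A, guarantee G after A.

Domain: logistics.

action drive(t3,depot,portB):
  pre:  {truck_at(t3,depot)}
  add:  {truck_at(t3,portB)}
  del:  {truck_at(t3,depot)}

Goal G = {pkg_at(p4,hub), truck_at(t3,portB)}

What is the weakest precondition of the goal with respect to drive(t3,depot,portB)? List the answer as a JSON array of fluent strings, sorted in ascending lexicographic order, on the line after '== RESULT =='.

Regress:
  G ∩ del = {}  (empty — regression defined)
  G \ add = {pkg_at(p4,hub), truck_at(t3,portB)} \ {truck_at(t3,portB)} = {pkg_at(p4,hub)}
  ∪ pre   = {pkg_at(p4,hub)} ∪ {truck_at(t3,depot)}
          = {pkg_at(p4,hub), truck_at(t3,depot)}

== RESULT ==
["pkg_at(p4,hub)", "truck_at(t3,depot)"]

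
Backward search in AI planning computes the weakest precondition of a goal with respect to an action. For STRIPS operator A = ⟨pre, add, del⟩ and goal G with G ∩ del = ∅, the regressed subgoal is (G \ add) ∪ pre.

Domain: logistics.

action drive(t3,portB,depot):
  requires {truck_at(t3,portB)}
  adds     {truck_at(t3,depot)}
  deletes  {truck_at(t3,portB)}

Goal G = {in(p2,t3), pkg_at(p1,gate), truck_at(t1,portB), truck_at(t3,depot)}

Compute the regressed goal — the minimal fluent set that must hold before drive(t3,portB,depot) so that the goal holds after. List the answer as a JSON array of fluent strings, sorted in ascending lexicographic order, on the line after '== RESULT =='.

Regress:
  G ∩ del = {}  (empty — regression defined)
  G \ add = {in(p2,t3), pkg_at(p1,gate), truck_at(t1,portB), truck_at(t3,depot)} \ {truck_at(t3,depot)} = {in(p2,t3), pkg_at(p1,gate), truck_at(t1,portB)}
  ∪ pre   = {in(p2,t3), pkg_at(p1,gate), truck_at(t1,portB)} ∪ {truck_at(t3,portB)}
          = {in(p2,t3), pkg_at(p1,gate), truck_at(t1,portB), truck_at(t3,portB)}

== RESULT ==
["in(p2,t3)", "pkg_at(p1,gate)", "truck_at(t1,portB)", "truck_at(t3,portB)"]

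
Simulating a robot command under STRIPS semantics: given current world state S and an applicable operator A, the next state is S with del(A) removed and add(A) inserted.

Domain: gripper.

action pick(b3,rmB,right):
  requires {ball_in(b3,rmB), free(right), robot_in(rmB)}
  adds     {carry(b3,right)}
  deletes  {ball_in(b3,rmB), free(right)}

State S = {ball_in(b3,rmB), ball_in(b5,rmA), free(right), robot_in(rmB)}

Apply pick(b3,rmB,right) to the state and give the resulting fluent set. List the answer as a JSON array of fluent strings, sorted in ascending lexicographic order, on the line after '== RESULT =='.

Progress:
  pre ⊆ S: {ball_in(b3,rmB), free(right), robot_in(rmB)} ⊆ S  — applicable
  S \ del = {ball_in(b5,rmA), robot_in(rmB)}
  ∪ add   = {ball_in(b5,rmA), carry(b3,right), robot_in(rmB)}

== RESULT ==
["ball_in(b5,rmA)", "carry(b3,right)", "robot_in(rmB)"]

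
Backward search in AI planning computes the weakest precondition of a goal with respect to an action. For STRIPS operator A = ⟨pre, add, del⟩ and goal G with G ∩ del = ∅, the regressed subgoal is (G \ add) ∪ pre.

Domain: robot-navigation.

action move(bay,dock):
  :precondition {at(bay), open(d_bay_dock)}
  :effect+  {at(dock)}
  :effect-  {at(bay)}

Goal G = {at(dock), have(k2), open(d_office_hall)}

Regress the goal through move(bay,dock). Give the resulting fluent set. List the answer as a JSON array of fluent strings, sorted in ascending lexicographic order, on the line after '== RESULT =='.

Regress:
  G ∩ del = {}  (empty — regression defined)
  G \ add = {at(dock), have(k2), open(d_office_hall)} \ {at(dock)} = {have(k2), open(d_office_hall)}
  ∪ pre   = {have(k2), open(d_office_hall)} ∪ {at(bay), open(d_bay_dock)}
          = {at(bay), have(k2), open(d_bay_dock), open(d_office_hall)}

== RESULT ==
["at(bay)", "have(k2)", "open(d_bay_dock)", "open(d_office_hall)"]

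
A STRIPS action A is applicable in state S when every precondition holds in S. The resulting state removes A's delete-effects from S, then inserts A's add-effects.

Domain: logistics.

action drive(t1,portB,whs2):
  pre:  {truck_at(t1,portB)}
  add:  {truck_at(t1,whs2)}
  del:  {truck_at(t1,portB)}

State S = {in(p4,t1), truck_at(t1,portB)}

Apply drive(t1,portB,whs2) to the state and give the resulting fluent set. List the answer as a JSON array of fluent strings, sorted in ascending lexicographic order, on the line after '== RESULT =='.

Compute (S \ del) ∪ add:
  pre ⊆ S: {truck_at(t1,portB)} ⊆ S  — applicable
  S \ del = {in(p4,t1)}
  ∪ add   = {in(p4,t1), truck_at(t1,whs2)}

== RESULT ==
["in(p4,t1)", "truck_at(t1,whs2)"]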